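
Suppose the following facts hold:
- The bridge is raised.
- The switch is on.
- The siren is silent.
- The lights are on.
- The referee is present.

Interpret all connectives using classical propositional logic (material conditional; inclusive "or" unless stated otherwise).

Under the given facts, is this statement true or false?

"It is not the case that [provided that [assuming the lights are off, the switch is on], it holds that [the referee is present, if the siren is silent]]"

False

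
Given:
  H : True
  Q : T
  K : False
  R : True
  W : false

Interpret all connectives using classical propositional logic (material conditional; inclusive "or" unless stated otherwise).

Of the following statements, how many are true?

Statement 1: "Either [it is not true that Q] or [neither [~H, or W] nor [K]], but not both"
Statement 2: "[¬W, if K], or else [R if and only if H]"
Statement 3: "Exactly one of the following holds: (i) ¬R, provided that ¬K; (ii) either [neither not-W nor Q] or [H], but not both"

3

Statement 1: Parsed as ¬Q ⊕ ((¬H ∨ W) ↓ K)

¬Q = ¬T = F
¬H = ¬T = F
¬H ∨ W = F ∨ F = F
(¬H ∨ W) ↓ K = F ↓ F = T
¬Q ⊕ ((¬H ∨ W) ↓ K) = F ⊕ T = T
So Statement 1 is true.

Statement 2: Parsed as (K → ¬W) ∨ (R ↔ H)

¬W = ¬F = T
K → ¬W = F → T = T
R ↔ H = T ↔ T = T
(K → ¬W) ∨ (R ↔ H) = T ∨ T = T
Hence Statement 2 is true.

Statement 3: In symbols: (¬K → ¬R) ⊕ ((¬W ↓ Q) ⊕ H)

¬K = ¬F = T
¬R = ¬T = F
¬K → ¬R = T → F = F
¬W = ¬F = T
¬W ↓ Q = T ↓ T = F
(¬W ↓ Q) ⊕ H = F ⊕ T = T
(¬K → ¬R) ⊕ ((¬W ↓ Q) ⊕ H) = F ⊕ T = T
Thus Statement 3 is true.

True statements: 3.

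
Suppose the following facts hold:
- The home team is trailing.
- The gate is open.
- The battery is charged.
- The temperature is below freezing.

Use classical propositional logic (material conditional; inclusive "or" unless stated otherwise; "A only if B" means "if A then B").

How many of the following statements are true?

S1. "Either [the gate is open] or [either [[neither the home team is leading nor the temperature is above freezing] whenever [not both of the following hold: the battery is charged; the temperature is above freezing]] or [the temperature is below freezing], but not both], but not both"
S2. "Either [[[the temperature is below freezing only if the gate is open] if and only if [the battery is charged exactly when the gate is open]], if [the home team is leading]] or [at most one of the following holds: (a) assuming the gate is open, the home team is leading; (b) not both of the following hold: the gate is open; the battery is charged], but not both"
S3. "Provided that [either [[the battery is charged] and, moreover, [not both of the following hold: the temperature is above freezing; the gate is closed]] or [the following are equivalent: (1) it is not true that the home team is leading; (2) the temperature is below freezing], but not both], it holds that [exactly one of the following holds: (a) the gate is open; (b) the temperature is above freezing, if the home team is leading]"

2

Let H = "the gate is open" (T), K = "the battery is charged" (T), N = "the temperature is below freezing" (T), R = "the home team is leading" (F).

S1: Parsed as H ⊕ (((K ↑ ¬N) → (R ↓ ¬N)) ⊕ N)

¬N = ¬T = F
K ↑ ¬N = T ↑ F = T
¬N = ¬T = F
R ↓ ¬N = F ↓ F = T
(K ↑ ¬N) → (R ↓ ¬N) = T → T = T
((K ↑ ¬N) → (R ↓ ¬N)) ⊕ N = T ⊕ T = F
H ⊕ (((K ↑ ¬N) → (R ↓ ¬N)) ⊕ N) = T ⊕ F = T
So S1 is true.

S2: Parsed as (R → ((N → H) ↔ (K ↔ H))) ⊕ ((H → R) ↑ (H ↑ K))

N → H = T → T = T
K ↔ H = T ↔ T = T
(N → H) ↔ (K ↔ H) = T ↔ T = T
R → ((N → H) ↔ (K ↔ H)) = F → T = T
H → R = T → F = F
H ↑ K = T ↑ T = F
(H → R) ↑ (H ↑ K) = F ↑ F = T
(R → ((N → H) ↔ (K ↔ H))) ⊕ ((H → R) ↑ (H ↑ K)) = T ⊕ T = F
Hence S2 is false.

S3: This is ((K ∧ (¬N ↑ ¬H)) ⊕ (¬R ↔ N)) → (H ⊕ (R → ¬N)).

¬N = ¬T = F
¬H = ¬T = F
¬N ↑ ¬H = F ↑ F = T
K ∧ (¬N ↑ ¬H) = T ∧ T = T
¬R = ¬F = T
¬R ↔ N = T ↔ T = T
(K ∧ (¬N ↑ ¬H)) ⊕ (¬R ↔ N) = T ⊕ T = F
¬N = ¬T = F
R → ¬N = F → F = T
H ⊕ (R → ¬N) = T ⊕ T = F
((K ∧ (¬N ↑ ¬H)) ⊕ (¬R ↔ N)) → (H ⊕ (R → ¬N)) = F → F = T
Hence S3 is true.

True statements: 2 (S1, S3).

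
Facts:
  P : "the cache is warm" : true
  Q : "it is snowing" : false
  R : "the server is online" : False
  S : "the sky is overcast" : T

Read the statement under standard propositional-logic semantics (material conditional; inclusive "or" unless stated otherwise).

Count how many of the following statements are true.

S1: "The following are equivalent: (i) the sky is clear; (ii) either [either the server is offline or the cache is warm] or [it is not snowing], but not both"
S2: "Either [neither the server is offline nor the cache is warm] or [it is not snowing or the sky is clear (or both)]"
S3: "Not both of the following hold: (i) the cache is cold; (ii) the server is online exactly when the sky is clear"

3

S1: In symbols: not S iff ((not R or P) xor not Q)

not S = not True = False
not R = not False = True
not R or P = True or True = True
not Q = not False = True
(not R or P) xor not Q = True xor True = False
not S iff ((not R or P) xor not Q) = False iff False = True
Thus S1 is true.

S2: This is (not R nor P) or (not Q or not S).

not R = not False = True
not R nor P = True nor True = False
not Q = not False = True
not S = not True = False
not Q or not S = True or False = True
(not R nor P) or (not Q or not S) = False or True = True
Thus S2 is true.

S3: In symbols: not P nand (R iff not S)

not P = not True = False
not S = not True = False
R iff not S = False iff False = True
not P nand (R iff not S) = False nand True = True
Hence S3 is true.

Count: 3.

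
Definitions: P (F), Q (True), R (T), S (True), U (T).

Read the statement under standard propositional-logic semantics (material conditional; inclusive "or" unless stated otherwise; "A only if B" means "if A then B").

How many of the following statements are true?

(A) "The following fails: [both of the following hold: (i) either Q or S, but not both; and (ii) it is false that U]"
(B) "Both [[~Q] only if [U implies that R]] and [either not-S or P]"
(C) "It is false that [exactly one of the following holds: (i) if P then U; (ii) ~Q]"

1

(A): This is ~((Q xor S) & ~U).

Q xor S = T xor T = F
~U = ~T = F
(Q xor S) & ~U = F & F = F
~((Q xor S) & ~U) = ~F = T
So (A) is true.

(B): In symbols: (~Q -> (U -> R)) & (~S | P)

~Q = ~T = F
U -> R = T -> T = T
~Q -> (U -> R) = F -> T = T
~S = ~T = F
~S | P = F | F = F
(~Q -> (U -> R)) & (~S | P) = T & F = F
Thus (B) is false.

(C): Parsed as ~((P -> U) xor ~Q)

P -> U = F -> T = T
~Q = ~T = F
(P -> U) xor ~Q = T xor F = T
~((P -> U) xor ~Q) = ~T = F
Thus (C) is false.

Count: 1.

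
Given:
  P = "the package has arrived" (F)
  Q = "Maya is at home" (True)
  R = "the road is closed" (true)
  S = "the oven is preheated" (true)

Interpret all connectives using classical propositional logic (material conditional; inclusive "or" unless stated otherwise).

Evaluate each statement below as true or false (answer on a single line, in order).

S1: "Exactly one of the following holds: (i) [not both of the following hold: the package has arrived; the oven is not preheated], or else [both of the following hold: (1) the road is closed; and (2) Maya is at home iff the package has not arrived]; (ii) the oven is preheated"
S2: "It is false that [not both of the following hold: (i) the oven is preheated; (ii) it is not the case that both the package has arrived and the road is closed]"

S1: Formalization: ((P nand ~S) | (R & (Q <-> ~P))) xor S

~S = ~T = F
P nand ~S = F nand F = T
~P = ~F = T
Q <-> ~P = T <-> T = T
R & (Q <-> ~P) = T & T = T
(P nand ~S) | (R & (Q <-> ~P)) = T | T = T
((P nand ~S) | (R & (Q <-> ~P))) xor S = T xor T = F
Thus S1 is false.

S2: Formalization: ~(S nand (P nand R))

P nand R = F nand T = T
S nand (P nand R) = T nand T = F
~(S nand (P nand R)) = ~F = T
Thus S2 is true.

S1 F, S2 T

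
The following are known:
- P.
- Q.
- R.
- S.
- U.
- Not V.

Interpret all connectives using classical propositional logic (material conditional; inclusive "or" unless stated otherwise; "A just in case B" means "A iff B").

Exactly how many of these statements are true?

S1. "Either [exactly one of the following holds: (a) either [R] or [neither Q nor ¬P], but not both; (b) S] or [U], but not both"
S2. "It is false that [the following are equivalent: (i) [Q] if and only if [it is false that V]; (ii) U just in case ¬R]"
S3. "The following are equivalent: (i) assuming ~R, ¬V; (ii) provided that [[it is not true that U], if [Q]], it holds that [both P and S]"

S1: In symbols: ((R ⊕ (Q ↓ ¬P)) ⊕ S) ⊕ U

¬P = ¬T = F
Q ↓ ¬P = T ↓ F = F
R ⊕ (Q ↓ ¬P) = T ⊕ F = T
(R ⊕ (Q ↓ ¬P)) ⊕ S = T ⊕ T = F
((R ⊕ (Q ↓ ¬P)) ⊕ S) ⊕ U = F ⊕ T = T
Hence S1 is true.

S2: Formalization: ¬((Q ↔ ¬V) ↔ (U ↔ ¬R))

¬V = ¬F = T
Q ↔ ¬V = T ↔ T = T
¬R = ¬T = F
U ↔ ¬R = T ↔ F = F
(Q ↔ ¬V) ↔ (U ↔ ¬R) = T ↔ F = F
¬((Q ↔ ¬V) ↔ (U ↔ ¬R)) = ¬F = T
So S2 is true.

S3: Parsed as (¬R → ¬V) ↔ ((Q → ¬U) → (P ∧ S))

¬R = ¬T = F
¬V = ¬F = T
¬R → ¬V = F → T = T
¬U = ¬T = F
Q → ¬U = T → F = F
P ∧ S = T ∧ T = T
(Q → ¬U) → (P ∧ S) = F → T = T
(¬R → ¬V) ↔ ((Q → ¬U) → (P ∧ S)) = T ↔ T = T
Hence S3 is true.

True statements: 3.

3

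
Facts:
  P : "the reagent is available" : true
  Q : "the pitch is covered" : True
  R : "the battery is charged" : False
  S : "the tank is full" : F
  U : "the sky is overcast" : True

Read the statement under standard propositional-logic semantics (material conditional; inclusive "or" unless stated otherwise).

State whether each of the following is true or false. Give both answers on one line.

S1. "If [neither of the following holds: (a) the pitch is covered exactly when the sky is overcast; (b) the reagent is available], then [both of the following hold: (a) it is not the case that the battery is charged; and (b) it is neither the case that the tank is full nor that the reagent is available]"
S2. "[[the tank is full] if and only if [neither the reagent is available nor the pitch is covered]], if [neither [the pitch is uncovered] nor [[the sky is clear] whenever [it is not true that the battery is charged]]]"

S1 True / S2 True

S1: Parsed as ((Q <-> U) nor P) -> (~R & (S nor P))

Q <-> U = T <-> T = T
(Q <-> U) nor P = T nor T = F
~R = ~F = T
S nor P = F nor T = F
~R & (S nor P) = T & F = F
((Q <-> U) nor P) -> (~R & (S nor P)) = F -> F = T
So S1 is true.

S2: Formalization: (~Q nor (~R -> ~U)) -> (S <-> (P nor Q))

~Q = ~T = F
~R = ~F = T
~U = ~T = F
~R -> ~U = T -> F = F
~Q nor (~R -> ~U) = F nor F = T
P nor Q = T nor T = F
S <-> (P nor Q) = F <-> F = T
(~Q nor (~R -> ~U)) -> (S <-> (P nor Q)) = T -> T = T
So S2 is true.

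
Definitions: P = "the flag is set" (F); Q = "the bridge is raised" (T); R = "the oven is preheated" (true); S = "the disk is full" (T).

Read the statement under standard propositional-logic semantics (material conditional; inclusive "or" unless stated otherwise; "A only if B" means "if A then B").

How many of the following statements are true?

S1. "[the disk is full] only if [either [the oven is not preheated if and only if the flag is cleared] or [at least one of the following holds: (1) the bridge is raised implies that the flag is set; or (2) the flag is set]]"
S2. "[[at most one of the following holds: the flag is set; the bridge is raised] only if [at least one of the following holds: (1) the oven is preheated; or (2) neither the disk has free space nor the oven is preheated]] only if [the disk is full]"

S1: Formalization: S -> ((not R iff not P) or ((Q -> P) or P))

not R = not True = False
not P = not False = True
not R iff not P = False iff True = False
Q -> P = True -> False = False
(Q -> P) or P = False or False = False
(not R iff not P) or ((Q -> P) or P) = False or False = False
S -> ((not R iff not P) or ((Q -> P) or P)) = True -> False = False
Thus S1 is false.

S2: This is ((P nand Q) -> (R or (not S nor R))) -> S.

P nand Q = False nand True = True
not S = not True = False
not S nor R = False nor True = False
R or (not S nor R) = True or False = True
(P nand Q) -> (R or (not S nor R)) = True -> True = True
((P nand Q) -> (R or (not S nor R))) -> S = True -> True = True
Hence S2 is true.

True statements: 1.

1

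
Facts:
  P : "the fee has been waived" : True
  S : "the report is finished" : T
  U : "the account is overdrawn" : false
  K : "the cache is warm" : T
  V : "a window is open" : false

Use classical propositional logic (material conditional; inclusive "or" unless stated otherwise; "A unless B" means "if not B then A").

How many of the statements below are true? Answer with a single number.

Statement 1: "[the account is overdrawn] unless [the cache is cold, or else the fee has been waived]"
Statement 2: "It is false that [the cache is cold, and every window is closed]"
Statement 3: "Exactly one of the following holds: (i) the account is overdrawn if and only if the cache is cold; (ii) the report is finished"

2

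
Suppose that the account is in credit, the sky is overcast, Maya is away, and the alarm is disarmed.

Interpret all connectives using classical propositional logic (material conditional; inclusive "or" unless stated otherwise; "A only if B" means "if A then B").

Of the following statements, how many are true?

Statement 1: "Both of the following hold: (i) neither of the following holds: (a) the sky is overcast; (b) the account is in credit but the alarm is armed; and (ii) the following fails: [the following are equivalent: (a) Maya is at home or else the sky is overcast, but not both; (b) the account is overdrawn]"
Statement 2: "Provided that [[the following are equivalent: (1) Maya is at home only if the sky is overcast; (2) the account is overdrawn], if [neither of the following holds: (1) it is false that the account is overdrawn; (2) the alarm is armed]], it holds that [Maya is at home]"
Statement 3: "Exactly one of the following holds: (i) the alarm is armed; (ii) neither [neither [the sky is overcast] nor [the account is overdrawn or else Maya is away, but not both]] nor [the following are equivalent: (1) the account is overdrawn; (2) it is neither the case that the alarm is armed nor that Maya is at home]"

1

Let V = "the sky is overcast" (T), N = "the account is overdrawn" (F), Q = "the alarm is armed" (F), S = "Maya is at home" (F).

Statement 1: Formalization: (V ↓ (¬N ∧ Q)) ∧ ¬((S ⊕ V) ↔ N)

¬N = ¬F = T
¬N ∧ Q = T ∧ F = F
V ↓ (¬N ∧ Q) = T ↓ F = F
S ⊕ V = F ⊕ T = T
(S ⊕ V) ↔ N = T ↔ F = F
¬((S ⊕ V) ↔ N) = ¬F = T
(V ↓ (¬N ∧ Q)) ∧ ¬((S ⊕ V) ↔ N) = F ∧ T = F
So Statement 1 is false.

Statement 2: Formalization: ((¬N ↓ Q) → ((S → V) ↔ N)) → S

¬N = ¬F = T
¬N ↓ Q = T ↓ F = F
S → V = F → T = T
(S → V) ↔ N = T ↔ F = F
(¬N ↓ Q) → ((S → V) ↔ N) = F → F = T
((¬N ↓ Q) → ((S → V) ↔ N)) → S = T → F = F
Thus Statement 2 is false.

Statement 3: In symbols: Q ⊕ ((V ↓ (N ⊕ ¬S)) ↓ (N ↔ (Q ↓ S)))

¬S = ¬F = T
N ⊕ ¬S = F ⊕ T = T
V ↓ (N ⊕ ¬S) = T ↓ T = F
Q ↓ S = F ↓ F = T
N ↔ (Q ↓ S) = F ↔ T = F
(V ↓ (N ⊕ ¬S)) ↓ (N ↔ (Q ↓ S)) = F ↓ F = T
Q ⊕ ((V ↓ (N ⊕ ¬S)) ↓ (N ↔ (Q ↓ S))) = F ⊕ T = T
Thus Statement 3 is true.

Count: 1.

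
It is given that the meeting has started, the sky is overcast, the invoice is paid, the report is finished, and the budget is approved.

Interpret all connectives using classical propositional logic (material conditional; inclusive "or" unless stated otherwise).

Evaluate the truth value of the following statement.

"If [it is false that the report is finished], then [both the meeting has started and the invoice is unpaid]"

The statement is true.

Let U = "the report is finished" (T), G = "the meeting has started" (T), L = "the invoice is paid" (T).
In symbols: ~U -> (G & ~L)

~U = ~T = F
~L = ~T = F
G & ~L = T & F = F
~U -> (G & ~L) = F -> F = T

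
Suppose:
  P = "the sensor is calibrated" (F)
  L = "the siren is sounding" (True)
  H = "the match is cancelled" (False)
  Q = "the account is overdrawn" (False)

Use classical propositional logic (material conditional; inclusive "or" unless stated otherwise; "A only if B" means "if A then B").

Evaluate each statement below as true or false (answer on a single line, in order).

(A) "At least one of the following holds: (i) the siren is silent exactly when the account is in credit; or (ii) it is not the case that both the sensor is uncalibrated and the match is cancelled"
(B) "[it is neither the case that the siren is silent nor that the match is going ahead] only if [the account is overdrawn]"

(A): This is (not L iff not Q) or (not P nand H).

not L = not True = False
not Q = not False = True
not L iff not Q = False iff True = False
not P = not False = True
not P nand H = True nand False = True
(not L iff not Q) or (not P nand H) = False or True = True
So (A) is true.

(B): Parsed as (not L nor not H) -> Q

not L = not True = False
not H = not False = True
not L nor not H = False nor True = False
(not L nor not H) -> Q = False -> False = True
Thus (B) is true.

(A) True; (B) True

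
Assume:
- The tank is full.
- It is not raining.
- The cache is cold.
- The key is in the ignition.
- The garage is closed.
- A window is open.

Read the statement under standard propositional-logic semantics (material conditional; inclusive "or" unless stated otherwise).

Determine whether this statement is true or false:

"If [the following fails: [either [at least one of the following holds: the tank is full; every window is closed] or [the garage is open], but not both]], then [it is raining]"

Let P = "the tank is full" (True), V = "a window is open" (True), U = "the garage is closed" (True), Q = "it is raining" (False).
This is not ((P or not V) xor not U) -> Q.

not V = not True = False
P or not V = True or False = True
not U = not True = False
(P or not V) xor not U = True xor False = True
not ((P or not V) xor not U) = not True = False
not ((P or not V) xor not U) -> Q = False -> False = True

True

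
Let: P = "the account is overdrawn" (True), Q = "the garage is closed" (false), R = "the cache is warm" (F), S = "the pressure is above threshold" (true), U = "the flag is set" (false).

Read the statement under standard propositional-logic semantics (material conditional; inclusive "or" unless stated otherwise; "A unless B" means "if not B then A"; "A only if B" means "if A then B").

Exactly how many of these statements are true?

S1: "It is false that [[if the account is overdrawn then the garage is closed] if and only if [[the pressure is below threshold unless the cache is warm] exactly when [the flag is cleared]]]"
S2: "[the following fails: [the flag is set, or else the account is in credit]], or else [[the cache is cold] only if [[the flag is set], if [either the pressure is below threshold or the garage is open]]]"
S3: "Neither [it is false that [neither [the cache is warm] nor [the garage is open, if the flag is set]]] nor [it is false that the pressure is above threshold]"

S1: Formalization: ~((P -> Q) <-> ((~S | R) <-> ~U))

P -> Q = T -> F = F
~S = ~T = F
~S | R = F | F = F
~U = ~F = T
(~S | R) <-> ~U = F <-> T = F
(P -> Q) <-> ((~S | R) <-> ~U) = F <-> F = T
~((P -> Q) <-> ((~S | R) <-> ~U)) = ~T = F
Thus S1 is false.

S2: In symbols: ~(U | ~P) | (~R -> ((~S | ~Q) -> U))

~P = ~T = F
U | ~P = F | F = F
~(U | ~P) = ~F = T
~R = ~F = T
~S = ~T = F
~Q = ~F = T
~S | ~Q = F | T = T
(~S | ~Q) -> U = T -> F = F
~R -> ((~S | ~Q) -> U) = T -> F = F
~(U | ~P) | (~R -> ((~S | ~Q) -> U)) = T | F = T
Thus S2 is true.

S3: This is ~(R nor (U -> ~Q)) nor ~S.

~Q = ~F = T
U -> ~Q = F -> T = T
R nor (U -> ~Q) = F nor T = F
~(R nor (U -> ~Q)) = ~F = T
~S = ~T = F
~(R nor (U -> ~Q)) nor ~S = T nor F = F
Thus S3 is false.

True statements: 1 (S2).

1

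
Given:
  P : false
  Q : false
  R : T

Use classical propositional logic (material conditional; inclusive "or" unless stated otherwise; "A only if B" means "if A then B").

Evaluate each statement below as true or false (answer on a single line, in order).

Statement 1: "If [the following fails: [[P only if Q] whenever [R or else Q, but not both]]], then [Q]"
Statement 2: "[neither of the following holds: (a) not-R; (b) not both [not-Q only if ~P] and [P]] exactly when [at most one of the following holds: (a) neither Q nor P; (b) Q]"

Statement 1 True, Statement 2 False

Statement 1: This is ~((R xor Q) -> (P -> Q)) -> Q.

R xor Q = T xor F = T
P -> Q = F -> F = T
(R xor Q) -> (P -> Q) = T -> T = T
~((R xor Q) -> (P -> Q)) = ~T = F
~((R xor Q) -> (P -> Q)) -> Q = F -> F = T
Hence Statement 1 is true.

Statement 2: Formalization: (~R nor ((~Q -> ~P) nand P)) <-> ((Q nor P) nand Q)

~R = ~T = F
~Q = ~F = T
~P = ~F = T
~Q -> ~P = T -> T = T
(~Q -> ~P) nand P = T nand F = T
~R nor ((~Q -> ~P) nand P) = F nor T = F
Q nor P = F nor F = T
(Q nor P) nand Q = T nand F = T
(~R nor ((~Q -> ~P) nand P)) <-> ((Q nor P) nand Q) = F <-> T = F
Hence Statement 2 is false.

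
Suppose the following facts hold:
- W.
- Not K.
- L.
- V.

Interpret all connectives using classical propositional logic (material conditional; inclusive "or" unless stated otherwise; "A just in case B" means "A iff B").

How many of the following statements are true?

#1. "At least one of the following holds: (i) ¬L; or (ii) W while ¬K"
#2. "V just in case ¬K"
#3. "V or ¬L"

3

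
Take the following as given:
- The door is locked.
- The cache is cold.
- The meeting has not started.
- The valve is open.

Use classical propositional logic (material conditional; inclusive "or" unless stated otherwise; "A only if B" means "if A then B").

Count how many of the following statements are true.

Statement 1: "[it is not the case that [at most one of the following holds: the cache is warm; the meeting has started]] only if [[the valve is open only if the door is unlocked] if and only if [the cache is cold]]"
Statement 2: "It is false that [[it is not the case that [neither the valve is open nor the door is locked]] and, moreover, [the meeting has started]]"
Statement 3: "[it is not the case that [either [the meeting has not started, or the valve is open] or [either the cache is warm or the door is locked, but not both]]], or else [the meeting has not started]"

Let D = "the cache is warm" (False), P = "the meeting has started" (False), N = "the valve is open" (True), S = "the door is locked" (True).

Statement 1: Formalization: not (D nand P) -> ((N -> not S) iff not D)

D nand P = False nand False = True
not (D nand P) = not True = False
not S = not True = False
N -> not S = True -> False = False
not D = not False = True
(N -> not S) iff not D = False iff True = False
not (D nand P) -> ((N -> not S) iff not D) = False -> False = True
Hence Statement 1 is true.

Statement 2: Parsed as not (not (N nor S) and P)

N nor S = True nor True = False
not (N nor S) = not False = True
not (N nor S) and P = True and False = False
not (not (N nor S) and P) = not False = True
Hence Statement 2 is true.

Statement 3: Parsed as not ((not P or N) or (D xor S)) or not P

not P = not False = True
not P or N = True or True = True
D xor S = False xor True = True
(not P or N) or (D xor S) = True or True = True
not ((not P or N) or (D xor S)) = not True = False
not P = not False = True
not ((not P or N) or (D xor S)) or not P = False or True = True
So Statement 3 is true.

True statements: 3 (Statement 1, Statement 2, Statement 3).

3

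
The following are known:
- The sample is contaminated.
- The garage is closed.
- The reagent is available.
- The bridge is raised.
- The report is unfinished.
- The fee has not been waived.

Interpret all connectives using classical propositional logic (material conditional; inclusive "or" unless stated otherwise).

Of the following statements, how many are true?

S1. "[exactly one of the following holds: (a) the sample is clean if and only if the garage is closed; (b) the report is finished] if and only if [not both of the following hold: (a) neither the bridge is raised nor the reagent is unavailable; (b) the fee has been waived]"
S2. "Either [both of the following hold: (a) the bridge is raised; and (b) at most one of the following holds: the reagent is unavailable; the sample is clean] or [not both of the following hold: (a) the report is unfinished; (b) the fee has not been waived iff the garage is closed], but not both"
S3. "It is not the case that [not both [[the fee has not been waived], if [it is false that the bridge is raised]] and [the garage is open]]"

1

Let P = "the sample is contaminated" (T), Q = "the garage is closed" (T), U = "the report is finished" (F), S = "the bridge is raised" (T), R = "the reagent is available" (T), V = "the fee has been waived" (F).

S1: In symbols: ((~P <-> Q) xor U) <-> ((S nor ~R) nand V)

~P = ~T = F
~P <-> Q = F <-> T = F
(~P <-> Q) xor U = F xor F = F
~R = ~T = F
S nor ~R = T nor F = F
(S nor ~R) nand V = F nand F = T
((~P <-> Q) xor U) <-> ((S nor ~R) nand V) = F <-> T = F
So S1 is false.

S2: This is (S & (~R nand ~P)) xor (~U nand (~V <-> Q)).

~R = ~T = F
~P = ~T = F
~R nand ~P = F nand F = T
S & (~R nand ~P) = T & T = T
~U = ~F = T
~V = ~F = T
~V <-> Q = T <-> T = T
~U nand (~V <-> Q) = T nand T = F
(S & (~R nand ~P)) xor (~U nand (~V <-> Q)) = T xor F = T
Hence S2 is true.

S3: This is ~((~S -> ~V) nand ~Q).

~S = ~T = F
~V = ~F = T
~S -> ~V = F -> T = T
~Q = ~T = F
(~S -> ~V) nand ~Q = T nand F = T
~((~S -> ~V) nand ~Q) = ~T = F
Thus S3 is false.

True statements: 1 (S2).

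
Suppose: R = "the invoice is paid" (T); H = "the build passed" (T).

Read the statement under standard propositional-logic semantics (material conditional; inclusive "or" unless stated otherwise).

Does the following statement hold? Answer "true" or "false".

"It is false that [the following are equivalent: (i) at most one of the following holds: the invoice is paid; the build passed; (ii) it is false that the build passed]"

False

Values: R=T, H=T.
Parsed as ~((R nand H) <-> ~H)

R nand H = T nand T = F
~H = ~T = F
(R nand H) <-> ~H = F <-> F = T
~((R nand H) <-> ~H) = ~T = F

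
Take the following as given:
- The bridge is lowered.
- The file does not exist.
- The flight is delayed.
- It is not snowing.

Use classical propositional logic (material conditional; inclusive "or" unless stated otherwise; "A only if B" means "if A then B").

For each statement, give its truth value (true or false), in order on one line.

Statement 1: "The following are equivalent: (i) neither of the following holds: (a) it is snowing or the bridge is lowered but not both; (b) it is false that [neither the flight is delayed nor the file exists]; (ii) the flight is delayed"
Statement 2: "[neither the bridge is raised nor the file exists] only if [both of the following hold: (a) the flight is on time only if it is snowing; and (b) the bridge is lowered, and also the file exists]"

Statement 1 false; Statement 2 false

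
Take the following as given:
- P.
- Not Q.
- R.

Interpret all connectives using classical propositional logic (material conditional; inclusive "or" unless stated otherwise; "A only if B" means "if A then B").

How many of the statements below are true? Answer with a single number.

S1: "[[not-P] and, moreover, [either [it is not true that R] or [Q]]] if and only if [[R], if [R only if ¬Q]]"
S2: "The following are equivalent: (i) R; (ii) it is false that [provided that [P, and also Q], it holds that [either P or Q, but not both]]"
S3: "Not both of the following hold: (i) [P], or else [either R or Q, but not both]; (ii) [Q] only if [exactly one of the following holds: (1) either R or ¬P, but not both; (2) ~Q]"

S1: In symbols: (¬P ∧ (¬R ∨ Q)) ↔ ((R → ¬Q) → R)

¬P = ¬T = F
¬R = ¬T = F
¬R ∨ Q = F ∨ F = F
¬P ∧ (¬R ∨ Q) = F ∧ F = F
¬Q = ¬F = T
R → ¬Q = T → T = T
(R → ¬Q) → R = T → T = T
(¬P ∧ (¬R ∨ Q)) ↔ ((R → ¬Q) → R) = F ↔ T = F
Hence S1 is false.

S2: In symbols: R ↔ ¬((P ∧ Q) → (P ⊕ Q))

P ∧ Q = T ∧ F = F
P ⊕ Q = T ⊕ F = T
(P ∧ Q) → (P ⊕ Q) = F → T = T
¬((P ∧ Q) → (P ⊕ Q)) = ¬T = F
R ↔ ¬((P ∧ Q) → (P ⊕ Q)) = T ↔ F = F
Hence S2 is false.

S3: In symbols: (P ∨ (R ⊕ Q)) ↑ (Q → ((R ⊕ ¬P) ⊕ ¬Q))

R ⊕ Q = T ⊕ F = T
P ∨ (R ⊕ Q) = T ∨ T = T
¬P = ¬T = F
R ⊕ ¬P = T ⊕ F = T
¬Q = ¬F = T
(R ⊕ ¬P) ⊕ ¬Q = T ⊕ T = F
Q → ((R ⊕ ¬P) ⊕ ¬Q) = F → F = T
(P ∨ (R ⊕ Q)) ↑ (Q → ((R ⊕ ¬P) ⊕ ¬Q)) = T ↑ T = F
Thus S3 is false.

0 of the 3 statements are true (none).

0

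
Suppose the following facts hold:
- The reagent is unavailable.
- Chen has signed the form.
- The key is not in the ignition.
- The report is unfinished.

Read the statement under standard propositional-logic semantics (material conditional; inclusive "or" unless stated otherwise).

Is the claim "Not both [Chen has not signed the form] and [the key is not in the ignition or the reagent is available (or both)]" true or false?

True

Let D = "Chen has signed the form" (T), R = "the key is in the ignition" (F), W = "the reagent is available" (F).
Formalization: ¬D ↑ (¬R ∨ W)

¬D = ¬T = F
¬R = ¬F = T
¬R ∨ W = T ∨ F = T
¬D ↑ (¬R ∨ W) = F ↑ T = T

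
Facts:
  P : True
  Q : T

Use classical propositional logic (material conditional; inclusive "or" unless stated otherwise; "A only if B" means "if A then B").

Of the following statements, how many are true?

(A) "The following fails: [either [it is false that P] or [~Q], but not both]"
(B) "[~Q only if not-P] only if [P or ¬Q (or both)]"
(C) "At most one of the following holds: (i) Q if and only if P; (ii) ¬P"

3

(A): In symbols: ~(~P xor ~Q)

~P = ~T = F
~Q = ~T = F
~P xor ~Q = F xor F = F
~(~P xor ~Q) = ~F = T
Thus (A) is true.

(B): In symbols: (~Q -> ~P) -> (P | ~Q)

~Q = ~T = F
~P = ~T = F
~Q -> ~P = F -> F = T
~Q = ~T = F
P | ~Q = T | F = T
(~Q -> ~P) -> (P | ~Q) = T -> T = T
So (B) is true.

(C): Formalization: (Q <-> P) nand ~P

Q <-> P = T <-> T = T
~P = ~T = F
(Q <-> P) nand ~P = T nand F = T
Thus (C) is true.

Count: 3.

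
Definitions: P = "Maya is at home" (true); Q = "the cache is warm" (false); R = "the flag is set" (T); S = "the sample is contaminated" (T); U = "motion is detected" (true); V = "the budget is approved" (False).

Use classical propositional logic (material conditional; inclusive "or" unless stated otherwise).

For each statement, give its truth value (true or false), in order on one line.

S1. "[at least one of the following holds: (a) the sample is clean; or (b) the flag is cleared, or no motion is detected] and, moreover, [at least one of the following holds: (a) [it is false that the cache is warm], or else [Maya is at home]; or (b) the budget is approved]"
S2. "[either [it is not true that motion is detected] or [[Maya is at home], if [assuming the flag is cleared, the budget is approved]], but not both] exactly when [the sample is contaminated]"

S1 False, S2 True

S1: This is (not S or (not R or not U)) and ((not Q or P) or V).

not S = not True = False
not R = not True = False
not U = not True = False
not R or not U = False or False = False
not S or (not R or not U) = False or False = False
not Q = not False = True
not Q or P = True or True = True
(not Q or P) or V = True or False = True
(not S or (not R or not U)) and ((not Q or P) or V) = False and True = False
Hence S1 is false.

S2: In symbols: (not U xor ((not R -> V) -> P)) iff S

not U = not True = False
not R = not True = False
not R -> V = False -> False = True
(not R -> V) -> P = True -> True = True
not U xor ((not R -> V) -> P) = False xor True = True
(not U xor ((not R -> V) -> P)) iff S = True iff True = True
Thus S2 is true.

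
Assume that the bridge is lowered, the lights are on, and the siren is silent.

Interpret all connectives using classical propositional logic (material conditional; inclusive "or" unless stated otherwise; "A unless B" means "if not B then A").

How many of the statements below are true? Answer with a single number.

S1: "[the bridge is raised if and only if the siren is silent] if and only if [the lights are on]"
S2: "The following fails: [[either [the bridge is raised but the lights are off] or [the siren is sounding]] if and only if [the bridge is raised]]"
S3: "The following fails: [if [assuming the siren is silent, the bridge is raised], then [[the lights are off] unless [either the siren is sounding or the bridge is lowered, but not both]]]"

Let L = "the bridge is raised" (False), D = "the siren is sounding" (False), H = "the lights are on" (True).

S1: Parsed as (L iff not D) iff H

not D = not False = True
L iff not D = False iff True = False
(L iff not D) iff H = False iff True = False
Hence S1 is false.

S2: In symbols: not (((L and not H) or D) iff L)

not H = not True = False
L and not H = False and False = False
(L and not H) or D = False or False = False
((L and not H) or D) iff L = False iff False = True
not (((L and not H) or D) iff L) = not True = False
So S2 is false.

S3: In symbols: not ((not D -> L) -> (not H or (D xor not L)))

not D = not False = True
not D -> L = True -> False = False
not H = not True = False
not L = not False = True
D xor not L = False xor True = True
not H or (D xor not L) = False or True = True
(not D -> L) -> (not H or (D xor not L)) = False -> True = True
not ((not D -> L) -> (not H or (D xor not L))) = not True = False
Hence S3 is false.

Count: 0.

0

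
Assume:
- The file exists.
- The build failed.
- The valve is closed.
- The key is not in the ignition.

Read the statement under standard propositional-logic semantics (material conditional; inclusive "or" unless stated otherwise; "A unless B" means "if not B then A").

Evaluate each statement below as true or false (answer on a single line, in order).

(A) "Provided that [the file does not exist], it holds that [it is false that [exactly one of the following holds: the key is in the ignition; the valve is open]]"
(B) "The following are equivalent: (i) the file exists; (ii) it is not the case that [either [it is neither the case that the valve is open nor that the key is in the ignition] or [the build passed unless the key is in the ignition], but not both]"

Let W = "the file exists" (T), M = "the key is in the ignition" (F), N = "the valve is open" (F), P = "the build passed" (F).

(A): Parsed as ~W -> ~(M xor N)

~W = ~T = F
M xor N = F xor F = F
~(M xor N) = ~F = T
~W -> ~(M xor N) = F -> T = T
Hence (A) is true.

(B): Parsed as W <-> ~((N nor M) xor (P | M))

N nor M = F nor F = T
P | M = F | F = F
(N nor M) xor (P | M) = T xor F = T
~((N nor M) xor (P | M)) = ~T = F
W <-> ~((N nor M) xor (P | M)) = T <-> F = F
Hence (B) is false.

(A) True / (B) False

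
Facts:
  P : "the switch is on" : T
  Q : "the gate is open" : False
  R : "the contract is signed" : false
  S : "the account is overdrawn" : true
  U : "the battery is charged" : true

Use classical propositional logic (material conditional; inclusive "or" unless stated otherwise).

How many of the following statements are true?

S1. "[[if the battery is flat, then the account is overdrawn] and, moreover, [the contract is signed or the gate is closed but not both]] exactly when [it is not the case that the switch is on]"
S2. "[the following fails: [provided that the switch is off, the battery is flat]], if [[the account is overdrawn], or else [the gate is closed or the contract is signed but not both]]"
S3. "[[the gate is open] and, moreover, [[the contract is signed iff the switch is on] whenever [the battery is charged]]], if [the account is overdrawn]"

S1: This is ((~U -> S) & (R xor ~Q)) <-> ~P.

~U = ~T = F
~U -> S = F -> T = T
~Q = ~F = T
R xor ~Q = F xor T = T
(~U -> S) & (R xor ~Q) = T & T = T
~P = ~T = F
((~U -> S) & (R xor ~Q)) <-> ~P = T <-> F = F
Hence S1 is false.

S2: In symbols: (S | (~Q xor R)) -> ~(~P -> ~U)

~Q = ~F = T
~Q xor R = T xor F = T
S | (~Q xor R) = T | T = T
~P = ~T = F
~U = ~T = F
~P -> ~U = F -> F = T
~(~P -> ~U) = ~T = F
(S | (~Q xor R)) -> ~(~P -> ~U) = T -> F = F
Thus S2 is false.

S3: In symbols: S -> (Q & (U -> (R <-> P)))

R <-> P = F <-> T = F
U -> (R <-> P) = T -> F = F
Q & (U -> (R <-> P)) = F & F = F
S -> (Q & (U -> (R <-> P))) = T -> F = F
Hence S3 is false.

Count: 0.

0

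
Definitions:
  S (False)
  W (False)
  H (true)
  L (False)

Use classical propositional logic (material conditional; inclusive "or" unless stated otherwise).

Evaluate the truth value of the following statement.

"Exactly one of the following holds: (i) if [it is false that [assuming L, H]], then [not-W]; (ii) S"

Values: L=False, H=True, W=False, S=False.
This is (not (L -> H) -> not W) xor S.

L -> H = False -> True = True
not (L -> H) = not True = False
not W = not False = True
not (L -> H) -> not W = False -> True = True
(not (L -> H) -> not W) xor S = True xor False = True

true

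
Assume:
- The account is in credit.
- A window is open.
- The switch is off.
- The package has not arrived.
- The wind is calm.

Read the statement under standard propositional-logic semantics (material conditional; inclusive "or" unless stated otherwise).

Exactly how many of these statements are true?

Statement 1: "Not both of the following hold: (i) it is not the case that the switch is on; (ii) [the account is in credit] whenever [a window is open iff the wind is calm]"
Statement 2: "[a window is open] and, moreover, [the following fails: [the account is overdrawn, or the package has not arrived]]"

Let R = "the switch is on" (False), Q = "a window is open" (True), U = "the wind is strong" (False), P = "the account is overdrawn" (False), S = "the package has arrived" (False).

Statement 1: In symbols: not R nand ((Q iff not U) -> not P)

not R = not False = True
not U = not False = True
Q iff not U = True iff True = True
not P = not False = True
(Q iff not U) -> not P = True -> True = True
not R nand ((Q iff not U) -> not P) = True nand True = False
So Statement 1 is false.

Statement 2: Formalization: Q and not (P or not S)

not S = not False = True
P or not S = False or True = True
not (P or not S) = not True = False
Q and not (P or not S) = True and False = False
So Statement 2 is false.

Count: 0.

0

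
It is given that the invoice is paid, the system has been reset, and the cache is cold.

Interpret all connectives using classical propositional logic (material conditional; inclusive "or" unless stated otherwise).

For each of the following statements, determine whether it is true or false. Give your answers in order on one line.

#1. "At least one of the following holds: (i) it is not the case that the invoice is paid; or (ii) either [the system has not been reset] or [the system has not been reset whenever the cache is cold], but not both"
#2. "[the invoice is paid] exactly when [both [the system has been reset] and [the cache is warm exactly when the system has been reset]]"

Let Q = "the invoice is paid" (T), K = "the system has been reset" (T), S = "the cache is warm" (F).

#1: Formalization: ~Q | (~K xor (~S -> ~K))

~Q = ~T = F
~K = ~T = F
~S = ~F = T
~K = ~T = F
~S -> ~K = T -> F = F
~K xor (~S -> ~K) = F xor F = F
~Q | (~K xor (~S -> ~K)) = F | F = F
Thus #1 is false.

#2: Parsed as Q <-> (K & (S <-> K))

S <-> K = F <-> T = F
K & (S <-> K) = T & F = F
Q <-> (K & (S <-> K)) = T <-> F = F
Thus #2 is false.

#1 False; #2 False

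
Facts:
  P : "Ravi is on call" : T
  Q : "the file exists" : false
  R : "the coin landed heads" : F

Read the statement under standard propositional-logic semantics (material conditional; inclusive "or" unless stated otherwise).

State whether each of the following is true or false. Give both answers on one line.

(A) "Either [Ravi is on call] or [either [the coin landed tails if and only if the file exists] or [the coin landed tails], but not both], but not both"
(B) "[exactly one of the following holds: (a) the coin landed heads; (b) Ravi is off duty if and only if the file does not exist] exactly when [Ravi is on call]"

(A): This is P xor ((~R <-> Q) xor ~R).

~R = ~F = T
~R <-> Q = T <-> F = F
~R = ~F = T
(~R <-> Q) xor ~R = F xor T = T
P xor ((~R <-> Q) xor ~R) = T xor T = F
So (A) is false.

(B): This is (R xor (~P <-> ~Q)) <-> P.

~P = ~T = F
~Q = ~F = T
~P <-> ~Q = F <-> T = F
R xor (~P <-> ~Q) = F xor F = F
(R xor (~P <-> ~Q)) <-> P = F <-> T = F
Hence (B) is false.

(A) false, (B) false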